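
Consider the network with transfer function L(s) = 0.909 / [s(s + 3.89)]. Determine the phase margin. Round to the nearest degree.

Gain crossover: |L(jω)| = 1 at ω ≈ 0.233 rad/s.
∠L(j0.233) = −90° − arctan(0.233/3.89) ≈ -93.43°
PM = 180° + (-93.43°) = 86.57°

87 deg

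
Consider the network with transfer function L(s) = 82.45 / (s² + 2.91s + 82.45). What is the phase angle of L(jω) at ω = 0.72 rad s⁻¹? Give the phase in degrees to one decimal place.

∠[(j0.72)² + 2.91(j0.72) + 82.45] = ∠[81.932 + j2.0952] = 1.46°
∠L(j0.72) = −1.46° = -1.46°

-1.5°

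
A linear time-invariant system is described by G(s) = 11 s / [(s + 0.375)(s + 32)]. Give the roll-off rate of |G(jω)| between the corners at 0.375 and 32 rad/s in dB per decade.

0 dB/decade

In this band the factors already past their corner are: 1 differentiator zero, pole at 0.375; net slope = 0 dB/decade.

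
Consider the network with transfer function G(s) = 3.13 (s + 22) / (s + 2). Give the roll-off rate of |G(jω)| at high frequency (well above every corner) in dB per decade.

With 1 zero and 1 pole, the high-frequency asymptotic slope is 20 × (1 − 1) = 0 dB/decade.

0 dB/decade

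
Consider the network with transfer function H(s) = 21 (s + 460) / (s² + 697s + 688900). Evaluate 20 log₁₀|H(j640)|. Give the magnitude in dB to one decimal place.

|j640 + 460| = √(640² + 460²) = 788.2
|(j640)² + 697(j640) + 688900| = |2.793e+05 + j4.4608e+05| = 5.263e+05
|H(j640)| = 21 × 788.2 / 5.263e+05 = 0.031448
20 log₁₀(0.031448) = -30.05 dB

-30.0 dB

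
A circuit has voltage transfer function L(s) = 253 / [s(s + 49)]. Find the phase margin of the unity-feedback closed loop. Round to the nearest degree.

84 deg

Gain crossover: |L(jω)| = 1 at ω ≈ 5.14 rad s⁻¹.
∠L(j5.14) = −90° − arctan(5.14/49) ≈ -95.98°
PM = 180° + (-95.98°) = 84.02°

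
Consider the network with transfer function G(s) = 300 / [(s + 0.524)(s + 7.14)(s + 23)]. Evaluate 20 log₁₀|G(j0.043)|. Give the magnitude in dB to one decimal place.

|j0.043 + 0.524| = √(0.043² + 0.524²) = 0.5258
|j0.043 + 7.14| = √(0.043² + 7.14²) = 7.14
|j0.043 + 23| = √(0.043² + 23²) = 23
|G(j0.043)| = 300 / (0.5258 × 7.14 × 23) = 3.4745
20 log₁₀(3.4745) = 10.82 dB

10.8 dB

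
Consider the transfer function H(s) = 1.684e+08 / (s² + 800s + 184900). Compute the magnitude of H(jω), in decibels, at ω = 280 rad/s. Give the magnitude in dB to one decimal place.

56.6 dB

|(j280)² + 800(j280) + 184900| = |1.065e+05 + j2.24e+05| = 2.48e+05
|H(j280)| = 1.684e+08 / 2.48e+05 = 678.95
20 log₁₀(678.95) = 56.64 dB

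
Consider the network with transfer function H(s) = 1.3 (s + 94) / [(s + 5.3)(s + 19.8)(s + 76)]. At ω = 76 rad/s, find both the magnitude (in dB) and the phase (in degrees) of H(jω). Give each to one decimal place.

|j76 + 94| = √(76² + 94²) = 120.9
|j76 + 5.3| = √(76² + 5.3²) = 76.18
|j76 + 19.8| = √(76² + 19.8²) = 78.54
|j76 + 76| = √(76² + 76²) = 107.5
|H(j76)| = 1.3 × 120.9 / (76.18 × 78.54 × 107.5) = 0.00024436
20 log₁₀(0.00024436) = -72.24 dB
∠(j76 + 94) = arctan(76/94) = 38.96°
∠(j76 + 5.3) = arctan(76/5.3) = 86.01°
∠(j76 + 19.8) = arctan(76/19.8) = 75.40°
∠(j76 + 76) = arctan(76/76) = 45.00°
∠H(j76) = 38.96° − (86.01° + 75.40° + 45.00°) = -167.45°

|H| = -72.2 dB, ∠H = -167.5°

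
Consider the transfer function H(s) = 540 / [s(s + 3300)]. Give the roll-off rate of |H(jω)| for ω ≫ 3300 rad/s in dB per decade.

With 0 zeros and 2 poles, the high-frequency asymptotic slope is 20 × (0 − 2) = -40 dB/decade.

-40 dB/decade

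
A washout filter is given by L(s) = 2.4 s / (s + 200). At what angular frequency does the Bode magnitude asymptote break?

200 rad/sec

The single real pole at s = −200 gives a corner at ω = 200 rad/sec.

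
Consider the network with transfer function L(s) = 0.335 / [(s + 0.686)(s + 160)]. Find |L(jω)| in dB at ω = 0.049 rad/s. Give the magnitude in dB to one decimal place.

-50.3 dB

|j0.049 + 0.686| = √(0.049² + 0.686²) = 0.6877
|j0.049 + 160| = √(0.049² + 160²) = 160
|L(j0.049)| = 0.335 / (0.6877 × 160) = 0.0030444
20 log₁₀(0.0030444) = -50.33 dB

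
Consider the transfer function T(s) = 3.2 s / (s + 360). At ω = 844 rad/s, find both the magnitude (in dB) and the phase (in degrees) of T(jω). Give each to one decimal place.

|T| = 9.4 dB, ∠T = 23.1°

|j844| = 844
|j844 + 360| = √(844² + 360²) = 917.6
|T(j844)| = 3.2 × 844 / 917.6 = 2.9434
20 log₁₀(2.9434) = 9.38 dB
∠(j844) = 90.00°
∠(j844 + 360) = arctan(844/360) = 66.90°
∠T(j844) = 90.00° − 66.90° = 23.10°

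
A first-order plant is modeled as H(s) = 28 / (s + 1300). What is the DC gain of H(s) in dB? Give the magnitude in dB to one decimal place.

-33.3 dB

H(0) = 28 / 1300 = 0.021538
20 log₁₀(0.021538) = -33.34 dB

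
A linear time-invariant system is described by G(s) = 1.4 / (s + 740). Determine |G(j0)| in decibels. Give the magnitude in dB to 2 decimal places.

-54.46 dB

G(0) = 1.4 / 740 = 0.0018919
20 log₁₀(0.0018919) = -54.462 dB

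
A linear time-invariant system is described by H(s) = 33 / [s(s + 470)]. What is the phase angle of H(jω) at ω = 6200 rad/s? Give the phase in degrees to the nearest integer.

-176°

∠(j6200 + 470) = arctan(6200/470) = 85.66°
∠(j6200) = 90.00°
∠H(j6200) = − (85.66° + 90.00°) = -175.66°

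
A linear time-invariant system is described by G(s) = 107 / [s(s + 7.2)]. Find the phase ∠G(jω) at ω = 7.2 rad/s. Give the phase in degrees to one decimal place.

-135.0°

∠(j7.2 + 7.2) = arctan(7.2/7.2) = 45.00°
∠(j7.2) = 90.00°
∠G(j7.2) = − (45.00° + 90.00°) = -135.00°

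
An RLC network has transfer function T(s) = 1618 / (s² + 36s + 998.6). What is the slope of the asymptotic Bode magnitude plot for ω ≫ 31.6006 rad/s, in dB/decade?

With 0 zeros and 2 poles, the high-frequency asymptotic slope is 20 × (0 − 2) = -40 dB/decade.

-40 dB/decade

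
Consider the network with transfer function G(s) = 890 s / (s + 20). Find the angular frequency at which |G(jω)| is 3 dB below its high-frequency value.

20 rad/s

For a single-pole high-pass, the −3 dB point is at the pole: ω = 20 rad/s.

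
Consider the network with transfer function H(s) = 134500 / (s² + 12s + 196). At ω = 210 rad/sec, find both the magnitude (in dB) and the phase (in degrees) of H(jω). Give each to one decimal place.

|H| = 9.7 dB, ∠H = -176.7 deg

|(j210)² + 12(j210) + 196| = |-43904 + j2520| = 4.398e+04
|H(j210)| = 134500 / 4.398e+04 = 3.0585
20 log₁₀(3.0585) = 9.71 dB
∠[(j210)² + 12(j210) + 196] = ∠[-43904 + j2520] = 176.71°
∠H(j210) = −176.71° = -176.71°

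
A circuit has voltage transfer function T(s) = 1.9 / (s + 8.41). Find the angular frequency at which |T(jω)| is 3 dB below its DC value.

For a single-pole low-pass, the −3 dB point is at the pole: ω = 8.41 rad s⁻¹.

8.41 rad s⁻¹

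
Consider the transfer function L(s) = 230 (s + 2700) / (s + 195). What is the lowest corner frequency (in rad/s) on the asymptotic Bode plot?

Break frequencies occur at each pole and zero magnitude: 195 rad/s, 2700 rad/s.
The lowest is 195 rad/s.

195 rad/s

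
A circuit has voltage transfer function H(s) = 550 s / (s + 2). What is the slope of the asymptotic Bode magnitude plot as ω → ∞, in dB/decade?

With 1 zero and 1 pole, the high-frequency asymptotic slope is 20 × (1 − 1) = 0 dB/decade.

0 dB/decade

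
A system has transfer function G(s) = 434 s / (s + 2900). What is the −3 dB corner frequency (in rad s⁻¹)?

2900 rad s⁻¹

For a single-pole high-pass, the −3 dB point is at the pole: ω = 2900 rad s⁻¹.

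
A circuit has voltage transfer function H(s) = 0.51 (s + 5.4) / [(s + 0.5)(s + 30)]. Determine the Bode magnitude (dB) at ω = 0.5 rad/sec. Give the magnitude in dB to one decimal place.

-17.7 dB

|j0.5 + 5.4| = √(0.5² + 5.4²) = 5.423
|j0.5 + 0.5| = √(0.5² + 0.5²) = 0.7071
|j0.5 + 30| = √(0.5² + 30²) = 30
|H(j0.5)| = 0.51 × 5.423 / (0.7071 × 30) = 0.13036
20 log₁₀(0.13036) = -17.70 dB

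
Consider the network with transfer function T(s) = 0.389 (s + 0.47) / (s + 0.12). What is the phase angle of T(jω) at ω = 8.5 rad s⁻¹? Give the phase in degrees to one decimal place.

∠(j8.5 + 0.47) = arctan(8.5/0.47) = 86.84°
∠(j8.5 + 0.12) = arctan(8.5/0.12) = 89.19°
∠T(j8.5) = 86.84° − 89.19° = -2.36°

-2.4 deg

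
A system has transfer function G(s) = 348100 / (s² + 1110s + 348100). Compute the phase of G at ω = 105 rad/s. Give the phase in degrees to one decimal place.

∠[(j105)² + 1110(j105) + 348100] = ∠[3.3708e+05 + j1.1655e+05] = 19.07°
∠G(j105) = −19.07° = -19.07°

-19.1°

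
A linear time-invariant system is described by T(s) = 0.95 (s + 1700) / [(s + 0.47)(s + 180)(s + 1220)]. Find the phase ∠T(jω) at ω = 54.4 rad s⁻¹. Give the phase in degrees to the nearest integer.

-107°

∠(j54.4 + 1700) = arctan(54.4/1700) = 1.83°
∠(j54.4 + 0.47) = arctan(54.4/0.47) = 89.50°
∠(j54.4 + 180) = arctan(54.4/180) = 16.82°
∠(j54.4 + 1220) = arctan(54.4/1220) = 2.55°
∠T(j54.4) = 1.83° − (89.50° + 16.82° + 2.55°) = -107.04°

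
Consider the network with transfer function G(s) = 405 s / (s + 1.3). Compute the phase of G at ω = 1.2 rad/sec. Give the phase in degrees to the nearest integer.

∠(j1.2) = 90.00°
∠(j1.2 + 1.3) = arctan(1.2/1.3) = 42.71°
∠G(j1.2) = 90.00° − 42.71° = 47.29°

47°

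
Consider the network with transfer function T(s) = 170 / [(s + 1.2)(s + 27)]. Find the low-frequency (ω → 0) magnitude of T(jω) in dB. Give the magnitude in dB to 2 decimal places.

T(0) = 170 / (1.2 × 27) = 5.2469
20 log₁₀(5.2469) = 14.398 dB

14.40 dB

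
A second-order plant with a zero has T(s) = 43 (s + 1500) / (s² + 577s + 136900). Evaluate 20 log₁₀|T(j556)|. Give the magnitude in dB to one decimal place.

|j556 + 1500| = √(556² + 1500²) = 1600
|(j556)² + 577(j556) + 136900| = |-1.7224e+05 + j3.2081e+05| = 3.641e+05
|T(j556)| = 43 × 1600 / 3.641e+05 = 0.18892
20 log₁₀(0.18892) = -14.47 dB

-14.5 dB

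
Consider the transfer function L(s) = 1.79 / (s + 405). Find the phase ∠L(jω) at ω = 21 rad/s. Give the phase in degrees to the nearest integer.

-3 deg

∠(j21 + 405) = arctan(21/405) = 2.97°
∠L(j21) = −2.97° = -2.97°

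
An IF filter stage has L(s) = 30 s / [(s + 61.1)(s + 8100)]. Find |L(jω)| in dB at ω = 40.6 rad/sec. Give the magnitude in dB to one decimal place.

-53.8 dB

|j40.6| = 40.6
|j40.6 + 61.1| = √(40.6² + 61.1²) = 73.36
|j40.6 + 8100| = √(40.6² + 8100²) = 8100
|L(j40.6)| = 30 × 40.6 / (73.36 × 8100) = 0.0020498
20 log₁₀(0.0020498) = -53.77 dB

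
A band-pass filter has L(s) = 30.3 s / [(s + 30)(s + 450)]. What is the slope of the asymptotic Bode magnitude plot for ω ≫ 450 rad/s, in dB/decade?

With 1 zero and 2 poles, the high-frequency asymptotic slope is 20 × (1 − 2) = -20 dB/decade.

-20 dB/decade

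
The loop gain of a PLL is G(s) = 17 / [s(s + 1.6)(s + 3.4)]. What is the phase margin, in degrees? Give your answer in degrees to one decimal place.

13.2°

Gain crossover: |G(jω)| = 1 at ω ≈ 1.82 rad/s.
∠G(j1.82) = −90° − arctan(1.82/1.6) − arctan(1.82/3.4) ≈ -166.83°
PM = 180° + (-166.83°) = 13.17°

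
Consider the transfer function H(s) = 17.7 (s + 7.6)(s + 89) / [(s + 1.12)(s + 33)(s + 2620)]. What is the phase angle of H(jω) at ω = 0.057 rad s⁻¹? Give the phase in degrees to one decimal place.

∠(j0.057 + 7.6) = arctan(0.057/7.6) = 0.43°
∠(j0.057 + 89) = arctan(0.057/89) = 0.04°
∠(j0.057 + 1.12) = arctan(0.057/1.12) = 2.91°
∠(j0.057 + 33) = arctan(0.057/33) = 0.10°
∠(j0.057 + 2620) = arctan(0.057/2620) = 0.00°
∠H(j0.057) = 0.43° + 0.04° − (2.91° + 0.10° + 0.00°) = -2.55°

-2.5°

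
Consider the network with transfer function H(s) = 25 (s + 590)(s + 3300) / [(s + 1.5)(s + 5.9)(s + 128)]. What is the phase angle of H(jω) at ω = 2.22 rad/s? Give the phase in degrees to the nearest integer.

-77°

∠(j2.22 + 590) = arctan(2.22/590) = 0.22°
∠(j2.22 + 3300) = arctan(2.22/3300) = 0.04°
∠(j2.22 + 1.5) = arctan(2.22/1.5) = 55.95°
∠(j2.22 + 5.9) = arctan(2.22/5.9) = 20.62°
∠(j2.22 + 128) = arctan(2.22/128) = 0.99°
∠H(j2.22) = 0.22° + 0.04° − (55.95° + 20.62° + 0.99°) = -77.31°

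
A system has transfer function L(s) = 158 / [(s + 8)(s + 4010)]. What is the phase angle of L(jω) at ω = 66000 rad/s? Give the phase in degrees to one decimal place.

-176.5 deg

∠(j66000 + 8) = arctan(66000/8) = 89.99°
∠(j66000 + 4010) = arctan(66000/4010) = 86.52°
∠L(j66000) = − (89.99° + 86.52°) = -176.52°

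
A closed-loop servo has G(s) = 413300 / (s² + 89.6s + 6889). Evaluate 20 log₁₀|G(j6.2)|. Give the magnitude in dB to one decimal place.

|(j6.2)² + 89.6(j6.2) + 6889| = |6850.6 + j555.52| = 6873
|G(j6.2)| = 413300 / 6873 = 60.133
20 log₁₀(60.133) = 35.58 dB

35.6 dB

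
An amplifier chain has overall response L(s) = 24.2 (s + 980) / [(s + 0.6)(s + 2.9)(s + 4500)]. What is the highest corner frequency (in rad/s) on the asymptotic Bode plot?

Break frequencies occur at each pole and zero magnitude: 0.6 rad/s, 2.9 rad/s, 980 rad/s, 4500 rad/s.
The highest is 4500 rad/s.

4500 rad/s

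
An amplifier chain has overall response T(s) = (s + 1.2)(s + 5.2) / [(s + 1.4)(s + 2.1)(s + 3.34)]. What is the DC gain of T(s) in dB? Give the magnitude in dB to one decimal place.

-3.9 dB

T(0) = 1 × 1.2 × 5.2 / (1.4 × 2.1 × 3.34) = 0.63546
20 log₁₀(0.63546) = -3.94 dB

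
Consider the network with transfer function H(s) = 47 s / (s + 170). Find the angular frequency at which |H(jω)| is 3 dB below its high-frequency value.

For a single-pole high-pass, the −3 dB point is at the pole: ω = 170 rad/s.

170 rad/s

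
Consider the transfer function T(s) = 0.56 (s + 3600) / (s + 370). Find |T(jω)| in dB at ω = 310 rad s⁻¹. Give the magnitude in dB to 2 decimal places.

|j310 + 3600| = √(310² + 3600²) = 3613
|j310 + 370| = √(310² + 370²) = 482.7
|T(j310)| = 0.56 × 3613 / 482.7 = 4.192
20 log₁₀(4.192) = 12.448 dB

12.45 dB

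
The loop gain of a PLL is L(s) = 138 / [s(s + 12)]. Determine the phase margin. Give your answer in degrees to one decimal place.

52.7°

Gain crossover: |L(jω)| = 1 at ω ≈ 9.15 rad/s.
∠L(j9.15) = −90° − arctan(9.15/12) ≈ -127.31°
PM = 180° + (-127.31°) = 52.69°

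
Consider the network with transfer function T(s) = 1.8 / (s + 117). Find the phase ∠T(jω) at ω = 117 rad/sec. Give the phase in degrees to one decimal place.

∠(j117 + 117) = arctan(117/117) = 45.00°
∠T(j117) = −45.00° = -45.00°

-45.0°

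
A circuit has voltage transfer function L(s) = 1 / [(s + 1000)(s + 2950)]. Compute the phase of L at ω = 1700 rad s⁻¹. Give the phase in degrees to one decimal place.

-89.5°

∠(j1700 + 1000) = arctan(1700/1000) = 59.53°
∠(j1700 + 2950) = arctan(1700/2950) = 29.95°
∠L(j1700) = − (59.53° + 29.95°) = -89.49°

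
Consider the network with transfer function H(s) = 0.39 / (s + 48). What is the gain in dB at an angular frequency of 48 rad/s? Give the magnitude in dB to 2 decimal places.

|j48 + 48| = √(48² + 48²) = 67.88
|H(j48)| = 0.39 / 67.88 = 0.0057452
20 log₁₀(0.0057452) = -44.814 dB

-44.81 dB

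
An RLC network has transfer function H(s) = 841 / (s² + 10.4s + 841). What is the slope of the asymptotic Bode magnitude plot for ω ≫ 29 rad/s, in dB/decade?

With 0 zeros and 2 poles, the high-frequency asymptotic slope is 20 × (0 − 2) = -40 dB/decade.

-40 dB/decade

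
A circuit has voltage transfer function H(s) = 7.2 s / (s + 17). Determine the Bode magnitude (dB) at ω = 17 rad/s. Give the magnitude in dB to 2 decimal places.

14.14 dB

|j17| = 17
|j17 + 17| = √(17² + 17²) = 24.04
|H(j17)| = 7.2 × 17 / 24.04 = 5.0912
20 log₁₀(5.0912) = 14.136 dB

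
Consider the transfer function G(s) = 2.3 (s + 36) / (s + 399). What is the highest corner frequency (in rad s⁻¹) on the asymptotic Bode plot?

399 rad s⁻¹

Break frequencies occur at each pole and zero magnitude: 36 rad s⁻¹, 399 rad s⁻¹.
The highest is 399 rad s⁻¹.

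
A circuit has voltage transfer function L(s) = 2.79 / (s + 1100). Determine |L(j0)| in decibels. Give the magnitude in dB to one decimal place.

-51.9 dB

L(0) = 2.79 / 1100 = 0.0025364
20 log₁₀(0.0025364) = -51.92 dB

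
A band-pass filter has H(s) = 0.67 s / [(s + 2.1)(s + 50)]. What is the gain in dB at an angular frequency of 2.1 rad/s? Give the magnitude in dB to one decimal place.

|j2.1| = 2.1
|j2.1 + 2.1| = √(2.1² + 2.1²) = 2.97
|j2.1 + 50| = √(2.1² + 50²) = 50.04
|H(j2.1)| = 0.67 × 2.1 / (2.97 × 50.04) = 0.0094669
20 log₁₀(0.0094669) = -40.48 dB

-40.5 dB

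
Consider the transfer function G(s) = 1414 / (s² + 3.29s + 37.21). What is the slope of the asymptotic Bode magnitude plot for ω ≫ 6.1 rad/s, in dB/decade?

-40 dB/decade

With 0 zeros and 2 poles, the high-frequency asymptotic slope is 20 × (0 − 2) = -40 dB/decade.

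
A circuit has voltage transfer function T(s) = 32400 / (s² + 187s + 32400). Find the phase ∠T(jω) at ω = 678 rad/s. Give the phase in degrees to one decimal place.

-163.5°

∠[(j678)² + 187(j678) + 32400] = ∠[-4.2728e+05 + j1.2679e+05] = 163.47°
∠T(j678) = −163.47° = -163.47°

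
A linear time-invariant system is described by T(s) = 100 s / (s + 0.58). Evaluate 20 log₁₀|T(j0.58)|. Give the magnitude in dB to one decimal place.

37.0 dB

|j0.58| = 0.58
|j0.58 + 0.58| = √(0.58² + 0.58²) = 0.8202
|T(j0.58)| = 100 × 0.58 / 0.8202 = 70.711
20 log₁₀(70.711) = 36.99 dB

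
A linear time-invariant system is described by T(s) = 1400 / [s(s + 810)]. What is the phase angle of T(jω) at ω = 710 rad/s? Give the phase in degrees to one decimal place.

-131.2°

∠(j710 + 810) = arctan(710/810) = 41.24°
∠(j710) = 90.00°
∠T(j710) = − (41.24° + 90.00°) = -131.24°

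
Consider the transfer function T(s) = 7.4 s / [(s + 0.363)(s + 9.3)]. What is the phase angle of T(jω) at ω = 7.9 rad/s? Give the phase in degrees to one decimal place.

∠(j7.9) = 90.00°
∠(j7.9 + 0.363) = arctan(7.9/0.363) = 87.37°
∠(j7.9 + 9.3) = arctan(7.9/9.3) = 40.35°
∠T(j7.9) = 90.00° − (87.37° + 40.35°) = -37.72°

-37.7°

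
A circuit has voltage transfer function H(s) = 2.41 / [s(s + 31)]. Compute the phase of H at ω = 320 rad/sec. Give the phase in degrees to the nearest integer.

-174 deg

∠(j320 + 31) = arctan(320/31) = 84.47°
∠(j320) = 90.00°
∠H(j320) = − (84.47° + 90.00°) = -174.47°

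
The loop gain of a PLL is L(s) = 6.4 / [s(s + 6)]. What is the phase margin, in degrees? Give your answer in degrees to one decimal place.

Gain crossover: |L(jω)| = 1 at ω ≈ 1.05 rad s⁻¹.
∠L(j1.05) = −90° − arctan(1.05/6) ≈ -99.93°
PM = 180° + (-99.93°) = 80.07°

80.1°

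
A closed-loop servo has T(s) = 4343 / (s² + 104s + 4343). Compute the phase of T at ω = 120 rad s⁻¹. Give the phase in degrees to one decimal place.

∠[(j120)² + 104(j120) + 4343] = ∠[-10057 + j12480] = 128.86°
∠T(j120) = −128.86° = -128.86°

-128.9 deg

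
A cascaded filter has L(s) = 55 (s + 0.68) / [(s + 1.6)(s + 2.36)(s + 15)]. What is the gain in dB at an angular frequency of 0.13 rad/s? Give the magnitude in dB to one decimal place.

|j0.13 + 0.68| = √(0.13² + 0.68²) = 0.6923
|j0.13 + 1.6| = √(0.13² + 1.6²) = 1.605
|j0.13 + 2.36| = √(0.13² + 2.36²) = 2.364
|j0.13 + 15| = √(0.13² + 15²) = 15
|L(j0.13)| = 55 × 0.6923 / (1.605 × 2.364 × 15) = 0.66902
20 log₁₀(0.66902) = -3.49 dB

-3.5 dB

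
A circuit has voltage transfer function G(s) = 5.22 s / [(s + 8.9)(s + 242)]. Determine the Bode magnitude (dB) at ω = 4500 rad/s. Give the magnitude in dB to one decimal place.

-58.7 dB

|j4500| = 4500
|j4500 + 8.9| = √(4500² + 8.9²) = 4500
|j4500 + 242| = √(4500² + 242²) = 4507
|G(j4500)| = 5.22 × 4500 / (4500 × 4507) = 0.0011583
20 log₁₀(0.0011583) = -58.72 dB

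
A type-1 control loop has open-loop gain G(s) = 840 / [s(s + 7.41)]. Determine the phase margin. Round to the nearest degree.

15°

Gain crossover: |G(jω)| = 1 at ω ≈ 28.5 rad/s.
∠G(j28.5) = −90° − arctan(28.5/7.41) ≈ -165.43°
PM = 180° + (-165.43°) = 14.57°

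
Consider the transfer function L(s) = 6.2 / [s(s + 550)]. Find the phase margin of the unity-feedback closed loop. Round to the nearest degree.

90°

Gain crossover: |L(jω)| = 1 at ω ≈ 0.0113 rad/s.
∠L(j0.0113) = −90° − arctan(0.0113/550) ≈ -90.00°
PM = 180° + (-90.00°) = 90.00°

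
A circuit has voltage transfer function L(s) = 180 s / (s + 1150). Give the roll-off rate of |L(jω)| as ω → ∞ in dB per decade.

With 1 zero and 1 pole, the high-frequency asymptotic slope is 20 × (1 − 1) = 0 dB/decade.

0 dB/decade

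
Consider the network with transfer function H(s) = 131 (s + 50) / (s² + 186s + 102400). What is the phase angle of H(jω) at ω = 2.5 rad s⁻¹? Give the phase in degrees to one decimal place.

∠(j2.5 + 50) = arctan(2.5/50) = 2.86°
∠[(j2.5)² + 186(j2.5) + 102400] = ∠[1.0239e+05 + j465] = 0.26°
∠H(j2.5) = 2.86° − 0.26° = 2.60°

2.6°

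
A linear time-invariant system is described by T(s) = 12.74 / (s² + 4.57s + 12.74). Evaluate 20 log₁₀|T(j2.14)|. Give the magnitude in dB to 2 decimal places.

0.00 dB

|(j2.14)² + 4.57(j2.14) + 12.74| = |8.1604 + j9.7798| = 12.74
|T(j2.14)| = 12.74 / 12.74 = 1.0002
20 log₁₀(1.0002) = 0.002 dB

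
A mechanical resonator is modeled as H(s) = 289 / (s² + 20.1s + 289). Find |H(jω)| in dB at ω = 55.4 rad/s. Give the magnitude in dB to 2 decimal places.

-20.31 dB

|(j55.4)² + 20.1(j55.4) + 289| = |-2780.2 + j1113.5| = 2995
|H(j55.4)| = 289 / 2995 = 0.096498
20 log₁₀(0.096498) = -20.310 dB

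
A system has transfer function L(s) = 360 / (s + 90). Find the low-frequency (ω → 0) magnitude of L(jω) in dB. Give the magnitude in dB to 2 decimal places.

12.04 dB

L(0) = 360 / 90 = 4
20 log₁₀(4) = 12.041 dB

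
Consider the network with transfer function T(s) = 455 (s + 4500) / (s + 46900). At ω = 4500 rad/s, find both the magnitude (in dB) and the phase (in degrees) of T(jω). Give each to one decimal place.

|T| = 35.8 dB, ∠T = 39.5°

|j4500 + 4500| = √(4500² + 4500²) = 6364
|j4500 + 46900| = √(4500² + 46900²) = 4.712e+04
|T(j4500)| = 455 × 6364 / 4.712e+04 = 61.458
20 log₁₀(61.458) = 35.77 dB
∠(j4500 + 4500) = arctan(4500/4500) = 45.00°
∠(j4500 + 46900) = arctan(4500/46900) = 5.48°
∠T(j4500) = 45.00° − 5.48° = 39.52°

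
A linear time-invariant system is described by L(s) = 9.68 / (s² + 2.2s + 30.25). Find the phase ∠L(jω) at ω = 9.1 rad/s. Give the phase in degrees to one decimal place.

∠[(j9.1)² + 2.2(j9.1) + 30.25] = ∠[-52.56 + j20.02] = 159.15°
∠L(j9.1) = −159.15° = -159.15°

-159.1°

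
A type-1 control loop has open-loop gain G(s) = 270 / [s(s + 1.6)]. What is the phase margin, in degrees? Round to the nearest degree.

Gain crossover: |G(jω)| = 1 at ω ≈ 16.4 rad/s.
∠G(j16.4) = −90° − arctan(16.4/1.6) ≈ -174.43°
PM = 180° + (-174.43°) = 5.57°

6°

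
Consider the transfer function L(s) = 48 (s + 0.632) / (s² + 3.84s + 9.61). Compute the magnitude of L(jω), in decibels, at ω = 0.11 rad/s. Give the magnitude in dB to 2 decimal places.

|j0.11 + 0.632| = √(0.11² + 0.632²) = 0.6415
|(j0.11)² + 3.84(j0.11) + 9.61| = |9.5979 + j0.4224| = 9.607
|L(j0.11)| = 48 × 0.6415 / 9.607 = 3.2051
20 log₁₀(3.2051) = 10.117 dB

10.12 dB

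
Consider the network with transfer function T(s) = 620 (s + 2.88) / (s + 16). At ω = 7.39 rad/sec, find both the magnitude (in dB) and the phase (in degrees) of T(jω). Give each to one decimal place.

|j7.39 + 2.88| = √(7.39² + 2.88²) = 7.931
|j7.39 + 16| = √(7.39² + 16²) = 17.62
|T(j7.39)| = 620 × 7.931 / 17.62 = 279.02
20 log₁₀(279.02) = 48.91 dB
∠(j7.39 + 2.88) = arctan(7.39/2.88) = 68.71°
∠(j7.39 + 16) = arctan(7.39/16) = 24.79°
∠T(j7.39) = 68.71° − 24.79° = 43.92°

|T| = 48.9 dB, ∠T = 43.9°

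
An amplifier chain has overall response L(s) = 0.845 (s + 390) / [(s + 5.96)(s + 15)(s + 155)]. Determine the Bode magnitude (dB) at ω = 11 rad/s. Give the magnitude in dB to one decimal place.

|j11 + 390| = √(11² + 390²) = 390.2
|j11 + 5.96| = √(11² + 5.96²) = 12.51
|j11 + 15| = √(11² + 15²) = 18.6
|j11 + 155| = √(11² + 155²) = 155.4
|L(j11)| = 0.845 × 390.2 / (12.51 × 18.6 × 155.4) = 0.0091169
20 log₁₀(0.0091169) = -40.80 dB

-40.8 dB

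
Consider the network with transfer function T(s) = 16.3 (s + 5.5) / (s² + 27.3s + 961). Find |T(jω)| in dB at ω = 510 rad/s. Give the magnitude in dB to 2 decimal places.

-29.89 dB

|j510 + 5.5| = √(510² + 5.5²) = 510
|(j510)² + 27.3(j510) + 961| = |-2.5914e+05 + j13923| = 2.595e+05
|T(j510)| = 16.3 × 510 / 2.595e+05 = 0.032035
20 log₁₀(0.032035) = -29.888 dB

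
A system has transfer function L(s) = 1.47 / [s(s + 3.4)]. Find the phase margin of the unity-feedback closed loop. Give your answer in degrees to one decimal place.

82.8°

Gain crossover: |L(jω)| = 1 at ω ≈ 0.429 rad/sec.
∠L(j0.429) = −90° − arctan(0.429/3.4) ≈ -97.19°
PM = 180° + (-97.19°) = 82.81°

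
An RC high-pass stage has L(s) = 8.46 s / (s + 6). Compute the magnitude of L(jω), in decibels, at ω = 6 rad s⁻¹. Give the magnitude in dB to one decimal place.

15.5 dB

|j6| = 6
|j6 + 6| = √(6² + 6²) = 8.485
|L(j6)| = 8.46 × 6 / 8.485 = 5.9821
20 log₁₀(5.9821) = 15.54 dB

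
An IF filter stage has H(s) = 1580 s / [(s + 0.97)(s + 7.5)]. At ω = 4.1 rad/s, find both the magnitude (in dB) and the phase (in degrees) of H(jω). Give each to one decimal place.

|j4.1| = 4.1
|j4.1 + 0.97| = √(4.1² + 0.97²) = 4.213
|j4.1 + 7.5| = √(4.1² + 7.5²) = 8.548
|H(j4.1)| = 1580 × 4.1 / (4.213 × 8.548) = 179.88
20 log₁₀(179.88) = 45.10 dB
∠(j4.1) = 90.00°
∠(j4.1 + 0.97) = arctan(4.1/0.97) = 76.69°
∠(j4.1 + 7.5) = arctan(4.1/7.5) = 28.66°
∠H(j4.1) = 90.00° − (76.69° + 28.66°) = -15.35°

|H| = 45.1 dB, ∠H = -15.4 deg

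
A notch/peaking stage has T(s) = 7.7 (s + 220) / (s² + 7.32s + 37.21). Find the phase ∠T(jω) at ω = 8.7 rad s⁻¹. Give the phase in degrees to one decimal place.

∠(j8.7 + 220) = arctan(8.7/220) = 2.26°
∠[(j8.7)² + 7.32(j8.7) + 37.21] = ∠[-38.48 + j63.684] = 121.14°
∠T(j8.7) = 2.26° − 121.14° = -118.88°

-118.9°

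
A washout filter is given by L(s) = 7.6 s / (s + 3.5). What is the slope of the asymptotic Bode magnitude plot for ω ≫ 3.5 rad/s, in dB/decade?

With 1 zero and 1 pole, the high-frequency asymptotic slope is 20 × (1 − 1) = 0 dB/decade.

0 dB/decade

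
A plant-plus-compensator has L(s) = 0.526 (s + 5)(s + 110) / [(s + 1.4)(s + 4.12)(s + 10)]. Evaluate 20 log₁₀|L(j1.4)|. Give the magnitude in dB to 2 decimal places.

|j1.4 + 5| = √(1.4² + 5²) = 5.192
|j1.4 + 110| = √(1.4² + 110²) = 110
|j1.4 + 1.4| = √(1.4² + 1.4²) = 1.98
|j1.4 + 4.12| = √(1.4² + 4.12²) = 4.351
|j1.4 + 10| = √(1.4² + 10²) = 10.1
|L(j1.4)| = 0.526 × 5.192 × 110 / (1.98 × 4.351 × 10.1) = 3.4537
20 log₁₀(3.4537) = 10.766 dB

10.77 dB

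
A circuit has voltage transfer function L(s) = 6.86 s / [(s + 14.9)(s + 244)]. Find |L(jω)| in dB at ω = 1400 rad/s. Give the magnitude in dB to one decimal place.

|j1400| = 1400
|j1400 + 14.9| = √(1400² + 14.9²) = 1400
|j1400 + 244| = √(1400² + 244²) = 1421
|L(j1400)| = 6.86 × 1400 / (1400 × 1421) = 0.004827
20 log₁₀(0.004827) = -46.33 dB

-46.3 dB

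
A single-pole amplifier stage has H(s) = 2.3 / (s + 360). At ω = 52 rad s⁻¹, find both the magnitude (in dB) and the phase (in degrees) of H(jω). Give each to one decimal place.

|H| = -44.0 dB, ∠H = -8.2°

|j52 + 360| = √(52² + 360²) = 363.7
|H(j52)| = 2.3 / 363.7 = 0.0063233
20 log₁₀(0.0063233) = -43.98 dB
∠(j52 + 360) = arctan(52/360) = 8.22°
∠H(j52) = −8.22° = -8.22°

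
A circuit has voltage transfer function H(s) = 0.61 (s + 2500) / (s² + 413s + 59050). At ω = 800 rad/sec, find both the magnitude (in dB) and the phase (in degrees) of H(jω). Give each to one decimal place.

|H| = -52.4 dB, ∠H = -132.6°

|j800 + 2500| = √(800² + 2500²) = 2625
|(j800)² + 413(j800) + 59050| = |-5.8095e+05 + j3.304e+05| = 6.683e+05
|H(j800)| = 0.61 × 2625 / 6.683e+05 = 0.0023958
20 log₁₀(0.0023958) = -52.41 dB
∠(j800 + 2500) = arctan(800/2500) = 17.74°
∠[(j800)² + 413(j800) + 59050] = ∠[-5.8095e+05 + j3.304e+05] = 150.37°
∠H(j800) = 17.74° − 150.37° = -132.63°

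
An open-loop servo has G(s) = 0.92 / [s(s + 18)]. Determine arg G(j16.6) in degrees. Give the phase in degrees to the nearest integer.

-133°

∠(j16.6 + 18) = arctan(16.6/18) = 42.68°
∠(j16.6) = 90.00°
∠G(j16.6) = − (42.68° + 90.00°) = -132.68°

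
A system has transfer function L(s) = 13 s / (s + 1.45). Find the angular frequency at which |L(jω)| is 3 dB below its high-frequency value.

1.45 rad/s

For a single-pole high-pass, the −3 dB point is at the pole: ω = 1.45 rad/s.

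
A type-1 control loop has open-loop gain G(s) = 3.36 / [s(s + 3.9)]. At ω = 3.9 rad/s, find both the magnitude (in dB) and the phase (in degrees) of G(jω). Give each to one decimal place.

|G| = -16.1 dB, ∠G = -135.0 deg

|j3.9 + 3.9| = √(3.9² + 3.9²) = 5.515
|j3.9| = 3.9
|G(j3.9)| = 3.36 / (5.515 × 3.9) = 0.15621
20 log₁₀(0.15621) = -16.13 dB
∠(j3.9 + 3.9) = arctan(3.9/3.9) = 45.00°
∠(j3.9) = 90.00°
∠G(j3.9) = − (45.00° + 90.00°) = -135.00°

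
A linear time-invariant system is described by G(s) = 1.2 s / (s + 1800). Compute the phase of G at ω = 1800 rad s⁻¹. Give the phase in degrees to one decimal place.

∠(j1800) = 90.00°
∠(j1800 + 1800) = arctan(1800/1800) = 45.00°
∠G(j1800) = 90.00° − 45.00° = 45.00°

45.0°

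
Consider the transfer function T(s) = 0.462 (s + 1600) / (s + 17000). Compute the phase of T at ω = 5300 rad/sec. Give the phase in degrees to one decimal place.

∠(j5300 + 1600) = arctan(5300/1600) = 73.20°
∠(j5300 + 17000) = arctan(5300/17000) = 17.32°
∠T(j5300) = 73.20° − 17.32° = 55.89°

55.9°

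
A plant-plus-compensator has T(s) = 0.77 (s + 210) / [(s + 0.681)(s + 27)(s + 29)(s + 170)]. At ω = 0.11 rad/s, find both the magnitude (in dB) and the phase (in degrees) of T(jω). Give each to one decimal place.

|T| = -55.1 dB, ∠T = -9.6°

|j0.11 + 210| = √(0.11² + 210²) = 210
|j0.11 + 0.681| = √(0.11² + 0.681²) = 0.6898
|j0.11 + 27| = √(0.11² + 27²) = 27
|j0.11 + 29| = √(0.11² + 29²) = 29
|j0.11 + 170| = √(0.11² + 170²) = 170
|T(j0.11)| = 0.77 × 210 / (0.6898 × 27 × 29 × 170) = 0.001761
20 log₁₀(0.001761) = -55.08 dB
∠(j0.11 + 210) = arctan(0.11/210) = 0.03°
∠(j0.11 + 0.681) = arctan(0.11/0.681) = 9.18°
∠(j0.11 + 27) = arctan(0.11/27) = 0.23°
∠(j0.11 + 29) = arctan(0.11/29) = 0.22°
∠(j0.11 + 170) = arctan(0.11/170) = 0.04°
∠T(j0.11) = 0.03° − (9.18° + 0.23° + 0.22° + 0.04°) = -9.63°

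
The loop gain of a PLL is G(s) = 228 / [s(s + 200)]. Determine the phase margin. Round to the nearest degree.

Gain crossover: |G(jω)| = 1 at ω ≈ 1.14 rad/s.
∠G(j1.14) = −90° − arctan(1.14/200) ≈ -90.33°
PM = 180° + (-90.33°) = 89.67°

90°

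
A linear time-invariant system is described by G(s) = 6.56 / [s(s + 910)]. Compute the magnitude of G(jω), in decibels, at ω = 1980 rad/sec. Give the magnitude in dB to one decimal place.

-116.4 dB

|j1980 + 910| = √(1980² + 910²) = 2179
|j1980| = 1980
|G(j1980)| = 6.56 / (2179 × 1980) = 1.5204e-06
20 log₁₀(1.5204e-06) = -116.36 dB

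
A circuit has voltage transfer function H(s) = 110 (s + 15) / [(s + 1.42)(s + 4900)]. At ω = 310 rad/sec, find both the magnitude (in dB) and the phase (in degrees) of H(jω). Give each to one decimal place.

|j310 + 15| = √(310² + 15²) = 310.4
|j310 + 1.42| = √(310² + 1.42²) = 310
|j310 + 4900| = √(310² + 4900²) = 4910
|H(j310)| = 110 × 310.4 / (310 × 4910) = 0.02243
20 log₁₀(0.02243) = -32.98 dB
∠(j310 + 15) = arctan(310/15) = 87.23°
∠(j310 + 1.42) = arctan(310/1.42) = 89.74°
∠(j310 + 4900) = arctan(310/4900) = 3.62°
∠H(j310) = 87.23° − (89.74° + 3.62°) = -6.13°

|H| = -33.0 dB, ∠H = -6.1°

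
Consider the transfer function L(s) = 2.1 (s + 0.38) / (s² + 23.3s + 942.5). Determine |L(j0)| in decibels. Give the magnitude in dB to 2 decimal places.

L(0) = 2.1 × 0.38 / 942.5 = 0.00084668
20 log₁₀(0.00084668) = -61.446 dB

-61.45 dB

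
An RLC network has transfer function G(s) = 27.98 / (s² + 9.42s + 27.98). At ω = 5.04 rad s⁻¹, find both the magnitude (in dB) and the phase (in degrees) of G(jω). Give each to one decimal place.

|G| = -4.6 dB, ∠G = -86.9°

|(j5.04)² + 9.42(j5.04) + 27.98| = |2.5784 + j47.477| = 47.55
|G(j5.04)| = 27.98 / 47.55 = 0.58847
20 log₁₀(0.58847) = -4.61 dB
∠[(j5.04)² + 9.42(j5.04) + 27.98] = ∠[2.5784 + j47.477] = 86.89°
∠G(j5.04) = −86.89° = -86.89°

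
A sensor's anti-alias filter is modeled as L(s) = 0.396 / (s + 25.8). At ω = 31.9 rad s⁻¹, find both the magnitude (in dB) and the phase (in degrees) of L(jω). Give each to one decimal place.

|j31.9 + 25.8| = √(31.9² + 25.8²) = 41.03
|L(j31.9)| = 0.396 / 41.03 = 0.0096521
20 log₁₀(0.0096521) = -40.31 dB
∠(j31.9 + 25.8) = arctan(31.9/25.8) = 51.03°
∠L(j31.9) = −51.03° = -51.03°

|L| = -40.3 dB, ∠L = -51.0°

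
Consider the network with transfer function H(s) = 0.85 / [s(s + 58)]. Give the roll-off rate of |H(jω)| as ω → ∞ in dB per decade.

With 0 zeros and 2 poles, the high-frequency asymptotic slope is 20 × (0 − 2) = -40 dB/decade.

-40 dB/decade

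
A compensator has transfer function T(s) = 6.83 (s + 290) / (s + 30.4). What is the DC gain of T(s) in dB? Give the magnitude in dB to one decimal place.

36.3 dB

T(0) = 6.83 × 290 / 30.4 = 65.155
20 log₁₀(65.155) = 36.28 dB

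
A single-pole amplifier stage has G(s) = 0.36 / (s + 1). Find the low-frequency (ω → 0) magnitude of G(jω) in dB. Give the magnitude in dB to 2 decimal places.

-8.87 dB

G(0) = 0.36 / 1 = 0.36
20 log₁₀(0.36) = -8.874 dB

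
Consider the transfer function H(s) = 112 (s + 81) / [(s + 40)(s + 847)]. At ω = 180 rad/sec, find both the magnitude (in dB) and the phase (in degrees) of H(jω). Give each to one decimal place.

|j180 + 81| = √(180² + 81²) = 197.4
|j180 + 40| = √(180² + 40²) = 184.4
|j180 + 847| = √(180² + 847²) = 865.9
|H(j180)| = 112 × 197.4 / (184.4 × 865.9) = 0.13846
20 log₁₀(0.13846) = -17.17 dB
∠(j180 + 81) = arctan(180/81) = 65.77°
∠(j180 + 40) = arctan(180/40) = 77.47°
∠(j180 + 847) = arctan(180/847) = 12.00°
∠H(j180) = 65.77° − (77.47° + 12.00°) = -23.70°

|H| = -17.2 dB, ∠H = -23.7°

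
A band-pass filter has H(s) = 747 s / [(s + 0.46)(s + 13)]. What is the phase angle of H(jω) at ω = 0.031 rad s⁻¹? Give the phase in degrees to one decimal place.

86.0°

∠(j0.031) = 90.00°
∠(j0.031 + 0.46) = arctan(0.031/0.46) = 3.86°
∠(j0.031 + 13) = arctan(0.031/13) = 0.14°
∠H(j0.031) = 90.00° − (3.86° + 0.14°) = 86.01°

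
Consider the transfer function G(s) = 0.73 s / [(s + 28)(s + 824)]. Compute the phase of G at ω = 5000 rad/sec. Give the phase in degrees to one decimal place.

∠(j5000) = 90.00°
∠(j5000 + 28) = arctan(5000/28) = 89.68°
∠(j5000 + 824) = arctan(5000/824) = 80.64°
∠G(j5000) = 90.00° − (89.68° + 80.64°) = -80.32°

-80.3 deg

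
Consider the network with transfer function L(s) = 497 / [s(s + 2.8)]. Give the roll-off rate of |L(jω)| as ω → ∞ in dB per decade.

With 0 zeros and 2 poles, the high-frequency asymptotic slope is 20 × (0 − 2) = -40 dB/decade.

-40 dB/decade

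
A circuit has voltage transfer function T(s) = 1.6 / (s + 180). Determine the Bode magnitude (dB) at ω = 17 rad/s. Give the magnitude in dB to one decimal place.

|j17 + 180| = √(17² + 180²) = 180.8
|T(j17)| = 1.6 / 180.8 = 0.0088495
20 log₁₀(0.0088495) = -41.06 dB

-41.1 dB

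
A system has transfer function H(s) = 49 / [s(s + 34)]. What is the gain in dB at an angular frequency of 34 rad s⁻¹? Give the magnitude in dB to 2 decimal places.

|j34 + 34| = √(34² + 34²) = 48.08
|j34| = 34
|H(j34)| = 49 / (48.08 × 34) = 0.029973
20 log₁₀(0.029973) = -30.466 dB

-30.47 dB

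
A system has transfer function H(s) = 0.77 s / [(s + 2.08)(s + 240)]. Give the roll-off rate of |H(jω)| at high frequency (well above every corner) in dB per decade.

With 1 zero and 2 poles, the high-frequency asymptotic slope is 20 × (1 − 2) = -20 dB/decade.

-20 dB/decade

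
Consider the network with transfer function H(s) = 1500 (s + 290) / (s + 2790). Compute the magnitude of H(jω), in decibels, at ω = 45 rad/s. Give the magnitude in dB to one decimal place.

44.0 dB

|j45 + 290| = √(45² + 290²) = 293.5
|j45 + 2790| = √(45² + 2790²) = 2790
|H(j45)| = 1500 × 293.5 / 2790 = 157.76
20 log₁₀(157.76) = 43.96 dB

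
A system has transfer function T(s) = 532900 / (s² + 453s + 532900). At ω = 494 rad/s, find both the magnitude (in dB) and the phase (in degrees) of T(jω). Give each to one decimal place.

|T| = 3.3 dB, ∠T = -37.8°

|(j494)² + 453(j494) + 532900| = |2.8886e+05 + j2.2378e+05| = 3.654e+05
|T(j494)| = 532900 / 3.654e+05 = 1.4584
20 log₁₀(1.4584) = 3.28 dB
∠[(j494)² + 453(j494) + 532900] = ∠[2.8886e+05 + j2.2378e+05] = 37.76°
∠T(j494) = −37.76° = -37.76°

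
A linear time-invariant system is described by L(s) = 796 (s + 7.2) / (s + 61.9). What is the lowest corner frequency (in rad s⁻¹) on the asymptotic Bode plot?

Break frequencies occur at each pole and zero magnitude: 7.2 rad s⁻¹, 61.9 rad s⁻¹.
The lowest is 7.2 rad s⁻¹.

7.2 rad s⁻¹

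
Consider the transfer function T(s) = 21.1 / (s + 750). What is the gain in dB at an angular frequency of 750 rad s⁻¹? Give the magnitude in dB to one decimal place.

|j750 + 750| = √(750² + 750²) = 1061
|T(j750)| = 21.1 / 1061 = 0.019893
20 log₁₀(0.019893) = -34.03 dB

-34.0 dB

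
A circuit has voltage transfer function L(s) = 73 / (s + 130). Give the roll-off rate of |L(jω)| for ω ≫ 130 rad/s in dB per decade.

With 0 zeros and 1 pole, the high-frequency asymptotic slope is 20 × (0 − 1) = -20 dB/decade.

-20 dB/decade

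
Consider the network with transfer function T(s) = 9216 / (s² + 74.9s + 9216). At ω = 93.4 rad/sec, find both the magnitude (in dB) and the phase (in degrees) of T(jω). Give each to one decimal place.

|(j93.4)² + 74.9(j93.4) + 9216| = |492.44 + j6995.7| = 7013
|T(j93.4)| = 9216 / 7013 = 1.3141
20 log₁₀(1.3141) = 2.37 dB
∠[(j93.4)² + 74.9(j93.4) + 9216] = ∠[492.44 + j6995.7] = 85.97°
∠T(j93.4) = −85.97° = -85.97°

|T| = 2.4 dB, ∠T = -86.0°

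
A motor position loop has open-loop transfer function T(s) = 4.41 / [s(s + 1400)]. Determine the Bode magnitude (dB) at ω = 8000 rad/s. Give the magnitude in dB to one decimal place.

-143.4 dB

|j8000 + 1400| = √(8000² + 1400²) = 8122
|j8000| = 8000
|T(j8000)| = 4.41 / (8122 × 8000) = 6.7875e-08
20 log₁₀(6.7875e-08) = -143.37 dB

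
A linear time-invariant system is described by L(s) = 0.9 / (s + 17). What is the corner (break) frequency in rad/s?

17 rad/s

The single real pole at s = −17 gives a corner at ω = 17 rad/s.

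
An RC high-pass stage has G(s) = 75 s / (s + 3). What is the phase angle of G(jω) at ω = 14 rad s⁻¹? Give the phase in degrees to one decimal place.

∠(j14) = 90.00°
∠(j14 + 3) = arctan(14/3) = 77.91°
∠G(j14) = 90.00° − 77.91° = 12.09°

12.1°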